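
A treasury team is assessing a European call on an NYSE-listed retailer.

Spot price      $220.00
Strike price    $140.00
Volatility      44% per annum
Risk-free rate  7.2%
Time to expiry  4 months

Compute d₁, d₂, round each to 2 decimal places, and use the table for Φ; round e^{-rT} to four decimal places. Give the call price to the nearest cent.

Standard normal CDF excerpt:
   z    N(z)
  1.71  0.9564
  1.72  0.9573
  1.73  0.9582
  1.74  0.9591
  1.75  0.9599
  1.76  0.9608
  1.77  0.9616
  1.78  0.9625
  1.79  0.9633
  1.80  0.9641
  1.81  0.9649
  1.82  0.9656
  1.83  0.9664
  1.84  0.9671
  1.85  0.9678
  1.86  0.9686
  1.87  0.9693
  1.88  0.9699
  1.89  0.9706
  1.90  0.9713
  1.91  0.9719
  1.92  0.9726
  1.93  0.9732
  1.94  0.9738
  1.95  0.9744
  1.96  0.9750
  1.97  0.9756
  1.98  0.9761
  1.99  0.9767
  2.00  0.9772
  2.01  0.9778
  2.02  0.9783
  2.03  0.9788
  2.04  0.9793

$83.78

σ√T = 0.44 × 0.5774 = 0.2540
d₁ = [ln(220/140) + (0.072 + ½·0.44²)·0.3333] / (σ√T) = (0.4520 + 0.0563) / 0.2540 = 2.0007 which rounds to 2.00
d₂ = 2.0007 − 0.2540 = 1.7467 which rounds to 1.75
e^(−rT) = e^(−0.072·0.3333) = 0.9763
C = 220·N(2.00) − 140·0.9763·N(1.75) = 220·0.9772 − 140·0.9763·0.9599 = 214.9840 − 131.2011 = 83.7829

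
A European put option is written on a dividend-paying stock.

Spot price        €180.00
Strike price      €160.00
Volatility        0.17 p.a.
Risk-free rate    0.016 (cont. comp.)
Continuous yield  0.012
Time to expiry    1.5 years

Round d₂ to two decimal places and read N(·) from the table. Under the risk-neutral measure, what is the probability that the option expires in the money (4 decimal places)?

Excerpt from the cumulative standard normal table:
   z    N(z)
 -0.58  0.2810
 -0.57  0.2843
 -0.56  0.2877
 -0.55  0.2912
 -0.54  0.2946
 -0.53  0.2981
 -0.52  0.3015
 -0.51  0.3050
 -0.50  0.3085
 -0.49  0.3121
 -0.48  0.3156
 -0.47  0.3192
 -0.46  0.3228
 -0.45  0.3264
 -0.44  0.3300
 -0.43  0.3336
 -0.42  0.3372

σ√T = 0.17 × 1.2247 = 0.2082
d₁ = [ln(180/160) + (0.016 − 0.012 + 0.17²/2)·1.5] / 0.2082 = [0.1178 + 0.0277] / 0.2082 = 0.6986 ≈ 0.70
d₂ = d₁ − σ√T = 0.6986 − 0.2082 = 0.4904 ≈ 0.49
Risk-neutral Pr[S_T < K] = N(−d₂) = N(-0.49) = 0.3121

0.3121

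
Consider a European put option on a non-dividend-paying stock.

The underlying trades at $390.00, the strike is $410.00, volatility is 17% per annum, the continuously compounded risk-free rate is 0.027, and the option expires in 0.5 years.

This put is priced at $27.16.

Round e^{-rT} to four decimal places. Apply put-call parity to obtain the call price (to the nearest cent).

$12.65

e^(−rT) = e^(−0.027·0.5) = 0.9866
Put-call parity: C − P = S − K·e^(−rT) = 390 − 410·0.9866 = 390 − 404.5060 = -14.5060
C = P + (C − P) = 27.16 + (-14.5060) = 12.6540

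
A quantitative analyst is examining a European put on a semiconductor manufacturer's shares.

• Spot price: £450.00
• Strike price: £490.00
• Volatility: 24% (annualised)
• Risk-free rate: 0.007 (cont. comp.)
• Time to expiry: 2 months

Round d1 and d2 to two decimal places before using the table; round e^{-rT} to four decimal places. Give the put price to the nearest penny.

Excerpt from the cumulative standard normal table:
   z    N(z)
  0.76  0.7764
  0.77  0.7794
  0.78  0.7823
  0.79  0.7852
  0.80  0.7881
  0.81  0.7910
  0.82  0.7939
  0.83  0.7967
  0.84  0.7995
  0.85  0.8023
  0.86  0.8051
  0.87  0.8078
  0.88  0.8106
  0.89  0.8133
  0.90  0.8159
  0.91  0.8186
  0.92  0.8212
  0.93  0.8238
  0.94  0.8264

T = 0.1667;  σ√T = 0.0980
ln(S/K) + (r + σ²/2)T = ln(450/490) + (0.007 + 0.24²/2)·0.1667 = -0.0852 + 0.0060 = -0.0792
d₁ = -0.0792 / 0.0980 = -0.8082 which rounds to -0.81
d₂ = d₁ − σ√T = -0.8082 − 0.0980 = -0.9062 which rounds to -0.91
e^(−rT) = e^(−0.007·0.1667) = 0.9988
P = 490·0.9988·N(0.91) − 450·N(0.81) = 490·0.9988·0.8186 − 450·0.7910 = 400.6327 − 355.9500 = 44.6827

£44.68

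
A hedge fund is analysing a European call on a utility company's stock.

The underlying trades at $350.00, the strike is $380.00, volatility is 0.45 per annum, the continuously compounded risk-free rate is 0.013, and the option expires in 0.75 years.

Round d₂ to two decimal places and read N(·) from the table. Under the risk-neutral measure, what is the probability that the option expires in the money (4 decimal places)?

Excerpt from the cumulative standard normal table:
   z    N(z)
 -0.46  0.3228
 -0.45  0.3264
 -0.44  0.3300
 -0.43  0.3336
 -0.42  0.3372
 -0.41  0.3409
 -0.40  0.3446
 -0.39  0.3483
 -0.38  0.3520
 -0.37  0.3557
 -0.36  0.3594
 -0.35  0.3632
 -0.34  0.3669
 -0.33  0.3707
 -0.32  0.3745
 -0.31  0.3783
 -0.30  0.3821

σ√T = 0.45·√0.75 = 0.3897
ln(S/K) + (r + σ²/2)T = ln(350/380) + (0.013 + 0.45²/2)·0.75 = -0.0822 + 0.0857 = 0.0034
d₁ = 0.0034 / 0.3897 = 0.0089 ⇒ 0.01
d₂ = d₁ − σ√T = 0.0089 − 0.3897 = -0.3809 ⇒ -0.38
Risk-neutral Pr[S_T > K] = N(d₂) = N(-0.38) = 0.3520

0.3520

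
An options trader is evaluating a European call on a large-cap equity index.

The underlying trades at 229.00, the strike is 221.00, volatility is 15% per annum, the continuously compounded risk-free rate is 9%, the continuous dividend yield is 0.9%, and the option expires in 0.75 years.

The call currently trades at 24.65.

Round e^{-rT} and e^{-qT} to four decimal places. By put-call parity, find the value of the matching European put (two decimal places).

3.75

e^(−qT) = e^(−0.009·0.75) = 0.9933;  e^(−rT) = e^(−0.09·0.75) = 0.9347
Put-call parity: C − P = S·e^(−qT) − K·e^(−rT) = 229·0.9933 − 221·0.9347 = 227.4657 − 206.5687 = 20.8970
P = C − (C − P) = 24.65 − (20.8970) = 3.7530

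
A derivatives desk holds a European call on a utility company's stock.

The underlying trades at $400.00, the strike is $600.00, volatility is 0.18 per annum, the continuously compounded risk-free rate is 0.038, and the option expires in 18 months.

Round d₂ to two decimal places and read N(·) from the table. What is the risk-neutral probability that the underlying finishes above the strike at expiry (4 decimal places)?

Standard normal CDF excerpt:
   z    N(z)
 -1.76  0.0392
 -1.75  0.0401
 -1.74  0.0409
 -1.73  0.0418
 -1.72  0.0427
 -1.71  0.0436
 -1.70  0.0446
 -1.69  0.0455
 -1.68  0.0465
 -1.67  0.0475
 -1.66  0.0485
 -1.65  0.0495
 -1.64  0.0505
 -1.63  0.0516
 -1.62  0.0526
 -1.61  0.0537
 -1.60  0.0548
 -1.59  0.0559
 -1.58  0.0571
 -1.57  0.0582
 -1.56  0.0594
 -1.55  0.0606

0.0455

T = 1.5;  σ√T = 0.2205
d₁ = [ln(400/600) + (0.038 + 0.18²/2)·1.5] / 0.2205 = [-0.4055 + 0.0813] / 0.2205 = -1.4704 → -1.47
d₂ = d₁ − σ√T = -1.4704 − 0.2205 = -1.6909 → -1.69
Pr(exercise) under Q = N(d₂) = 0.0455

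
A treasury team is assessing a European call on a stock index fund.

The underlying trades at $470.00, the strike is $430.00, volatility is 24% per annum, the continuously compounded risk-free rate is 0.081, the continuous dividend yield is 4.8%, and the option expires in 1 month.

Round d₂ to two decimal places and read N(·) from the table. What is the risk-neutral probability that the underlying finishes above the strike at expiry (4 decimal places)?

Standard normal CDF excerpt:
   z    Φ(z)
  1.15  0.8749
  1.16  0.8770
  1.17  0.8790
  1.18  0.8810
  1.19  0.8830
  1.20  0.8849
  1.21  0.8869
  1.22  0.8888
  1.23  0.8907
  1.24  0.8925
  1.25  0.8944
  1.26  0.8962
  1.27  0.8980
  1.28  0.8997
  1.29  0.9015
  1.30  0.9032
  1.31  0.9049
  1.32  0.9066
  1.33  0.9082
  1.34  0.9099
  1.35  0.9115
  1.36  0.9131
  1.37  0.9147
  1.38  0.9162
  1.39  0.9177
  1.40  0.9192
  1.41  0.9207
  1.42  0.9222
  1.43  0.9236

0.9015

σ√T = 0.24·√0.08333 = 0.0693
ln(S/K) + (r − q + σ²/2)T = ln(470/430) + (0.081 − 0.048 + 0.24²/2)·0.08333 = 0.0889 + 0.0052 = 0.0941
d₁ = 0.0941 / 0.0693 = 1.3582 which rounds to 1.36
d₂ = d₁ − σ√T = 1.3582 − 0.0693 = 1.2889 which rounds to 1.29
Pr(exercise) under Q = N(d₂) = 0.9015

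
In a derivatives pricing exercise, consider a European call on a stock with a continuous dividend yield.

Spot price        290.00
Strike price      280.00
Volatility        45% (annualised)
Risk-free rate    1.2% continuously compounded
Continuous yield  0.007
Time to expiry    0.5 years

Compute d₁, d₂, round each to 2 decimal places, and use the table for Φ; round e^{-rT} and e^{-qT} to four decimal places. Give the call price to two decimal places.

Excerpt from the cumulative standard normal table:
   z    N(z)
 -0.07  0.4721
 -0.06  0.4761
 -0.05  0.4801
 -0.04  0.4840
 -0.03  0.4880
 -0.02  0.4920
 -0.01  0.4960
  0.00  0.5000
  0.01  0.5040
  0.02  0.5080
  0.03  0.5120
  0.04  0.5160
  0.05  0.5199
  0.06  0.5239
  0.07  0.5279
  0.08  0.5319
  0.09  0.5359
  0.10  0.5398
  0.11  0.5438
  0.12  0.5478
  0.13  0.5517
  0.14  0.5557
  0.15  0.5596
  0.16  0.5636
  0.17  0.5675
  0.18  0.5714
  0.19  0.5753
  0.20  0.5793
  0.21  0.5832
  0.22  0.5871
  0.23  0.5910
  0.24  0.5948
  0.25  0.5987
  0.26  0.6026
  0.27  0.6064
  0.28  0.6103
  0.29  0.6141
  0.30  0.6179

41.66

σ√T = 0.45·√0.5 = 0.3182
d₁ = [ln(290/280) + (0.012 − 0.007 + ½·0.45²)·0.5] / (σ√T) = (0.0351 + 0.0531) / 0.3182 = 0.2772 → 0.28
d₂ = 0.2772 − 0.3182 = -0.0410 → -0.04
exp(−qT) = exp(−0.007·0.5) = 0.9965;  exp(−rT) = exp(−0.012·0.5) = 0.9940
N(d₁) = N(0.28) = 0.6103;  N(d₂) = N(-0.04) = 0.4840
C = 290·0.9965·0.6103 − 280·0.9940·0.4840 = 176.3675 − 134.7069 = 41.6607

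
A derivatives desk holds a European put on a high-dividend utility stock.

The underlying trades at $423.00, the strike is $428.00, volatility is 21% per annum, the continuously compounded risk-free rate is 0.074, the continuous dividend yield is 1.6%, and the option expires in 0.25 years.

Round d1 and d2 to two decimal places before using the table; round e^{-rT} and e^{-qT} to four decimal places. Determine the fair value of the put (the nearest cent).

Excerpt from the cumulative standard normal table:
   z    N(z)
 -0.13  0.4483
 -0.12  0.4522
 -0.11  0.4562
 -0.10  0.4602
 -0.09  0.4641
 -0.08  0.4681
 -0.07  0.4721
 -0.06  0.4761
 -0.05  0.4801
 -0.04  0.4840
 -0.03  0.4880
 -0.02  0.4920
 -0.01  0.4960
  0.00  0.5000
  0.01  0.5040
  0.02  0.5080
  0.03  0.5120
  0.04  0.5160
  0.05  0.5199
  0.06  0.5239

T = 0.25;  σ√T = 0.1050
d₁ = [ln(423/428) + (0.074 − 0.016 + 0.21²/2)·0.25] / 0.1050 = [-0.0118 + 0.0200] / 0.1050 = 0.0787 which rounds to 0.08
d₂ = d₁ − σ√T = 0.0787 − 0.1050 = -0.0263 which rounds to -0.03
e^(−qT) = e^(−0.016·0.25) = 0.9960;  e^(−rT) = e^(−0.074·0.25) = 0.9817
N(−d₂) = N(0.03) = 0.5120;  N(−d₁) = N(-0.08) = 0.4681
P = 428·0.9817·0.5120 − 423·0.9960·0.4681 = 215.1258 − 197.2143 = 17.9115

$17.91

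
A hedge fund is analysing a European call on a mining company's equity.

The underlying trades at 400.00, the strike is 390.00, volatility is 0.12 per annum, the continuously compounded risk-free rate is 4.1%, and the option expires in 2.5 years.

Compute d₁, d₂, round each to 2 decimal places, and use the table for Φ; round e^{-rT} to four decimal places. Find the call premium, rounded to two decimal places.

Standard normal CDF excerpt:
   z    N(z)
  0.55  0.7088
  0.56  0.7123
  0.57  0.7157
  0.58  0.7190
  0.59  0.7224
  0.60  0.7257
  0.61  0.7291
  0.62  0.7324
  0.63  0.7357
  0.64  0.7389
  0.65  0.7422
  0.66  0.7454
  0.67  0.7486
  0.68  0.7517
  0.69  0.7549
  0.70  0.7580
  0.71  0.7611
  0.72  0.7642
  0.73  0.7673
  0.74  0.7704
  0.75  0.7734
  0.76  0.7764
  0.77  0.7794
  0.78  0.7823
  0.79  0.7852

58.66

T = 2.5;  σ√T = 0.1897
ln(S/K) + (r + σ²/2)T = ln(400/390) + (0.041 + 0.12²/2)·2.5 = 0.0253 + 0.1205 = 0.1458
d₁ = 0.1458 / 0.1897 = 0.7685 → 0.77
d₂ = d₁ − σ√T = 0.7685 − 0.1897 = 0.5788 → 0.58
exp(−rT) = exp(−0.041·2.5) = 0.9026
N(d₁) = N(0.77) = 0.7794;  N(d₂) = N(0.58) = 0.7190
C = 400·0.7794 − 390·0.9026·0.7190 = 311.7600 − 253.0981 = 58.6619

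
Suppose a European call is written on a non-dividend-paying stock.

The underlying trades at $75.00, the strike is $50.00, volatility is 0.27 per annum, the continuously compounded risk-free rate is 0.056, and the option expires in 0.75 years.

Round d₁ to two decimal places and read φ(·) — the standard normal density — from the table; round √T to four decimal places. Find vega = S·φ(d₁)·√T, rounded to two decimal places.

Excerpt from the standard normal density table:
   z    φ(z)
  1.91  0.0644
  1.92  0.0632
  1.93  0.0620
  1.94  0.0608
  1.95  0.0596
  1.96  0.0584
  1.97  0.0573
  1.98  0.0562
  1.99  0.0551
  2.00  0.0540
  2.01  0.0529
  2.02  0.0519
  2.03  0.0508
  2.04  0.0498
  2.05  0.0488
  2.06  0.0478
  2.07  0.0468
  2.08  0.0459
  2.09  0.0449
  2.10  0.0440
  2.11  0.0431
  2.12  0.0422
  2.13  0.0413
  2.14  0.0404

3.30

σ√T = 0.27 × 0.8660 = 0.2338
ln(S/K) + (r + σ²/2)T = ln(75/50) + (0.056 + 0.27²/2)·0.75 = 0.4055 + 0.0693 = 0.4748
d₁ = 0.4748 / 0.2338 = 2.0306 ≈ 2.03
√T = √0.75 = 0.8660
φ(d₁) = φ(2.03) = 0.0508
vega = S·φ(d₁)·√T = 75·0.0508·0.8660 = 3.2995
(The put has the same vega.)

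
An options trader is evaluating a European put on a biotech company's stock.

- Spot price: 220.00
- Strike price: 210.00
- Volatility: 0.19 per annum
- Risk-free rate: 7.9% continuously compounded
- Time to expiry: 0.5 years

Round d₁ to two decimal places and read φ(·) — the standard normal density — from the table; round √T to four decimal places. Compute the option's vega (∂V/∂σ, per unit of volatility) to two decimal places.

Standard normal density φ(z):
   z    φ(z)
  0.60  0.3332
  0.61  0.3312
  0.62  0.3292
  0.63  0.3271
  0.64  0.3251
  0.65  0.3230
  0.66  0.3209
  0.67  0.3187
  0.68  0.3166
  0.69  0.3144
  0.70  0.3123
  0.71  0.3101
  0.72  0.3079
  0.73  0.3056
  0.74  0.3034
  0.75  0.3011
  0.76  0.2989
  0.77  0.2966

σ√T = 0.19 × 0.7071 = 0.1344
d₁ = [ln(220/210) + (0.079 + ½·0.19²)·0.5] / (σ√T) = (0.0465 + 0.0485) / 0.1344 = 0.7074 ⇒ 0.71
√T = √0.5 = 0.7071
φ(d₁) = φ(0.71) = 0.3101
vega = S·φ(d₁)·√T = 220·0.3101·0.7071 = 48.2398
(Call and put vega coincide under Black-Scholes.)

48.24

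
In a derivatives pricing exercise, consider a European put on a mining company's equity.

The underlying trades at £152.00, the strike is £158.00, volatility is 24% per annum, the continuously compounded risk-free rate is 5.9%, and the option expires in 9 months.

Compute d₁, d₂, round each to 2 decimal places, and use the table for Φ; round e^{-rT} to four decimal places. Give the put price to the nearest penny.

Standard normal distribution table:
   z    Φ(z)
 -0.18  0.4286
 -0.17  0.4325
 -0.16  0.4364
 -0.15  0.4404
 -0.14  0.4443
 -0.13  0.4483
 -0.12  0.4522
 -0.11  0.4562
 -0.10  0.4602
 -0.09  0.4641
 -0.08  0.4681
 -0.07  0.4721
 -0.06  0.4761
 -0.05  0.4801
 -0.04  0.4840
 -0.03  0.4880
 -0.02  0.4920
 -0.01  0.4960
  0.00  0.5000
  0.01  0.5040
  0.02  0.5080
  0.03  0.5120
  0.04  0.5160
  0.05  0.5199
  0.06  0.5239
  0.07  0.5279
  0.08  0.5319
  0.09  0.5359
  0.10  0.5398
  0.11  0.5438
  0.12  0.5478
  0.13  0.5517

£12.26

T = 0.75;  σ√T = 0.2078
ln(S/K) + (r + σ²/2)T = ln(152/158) + (0.059 + 0.24²/2)·0.75 = -0.0387 + 0.0658 = 0.0271
d₁ = 0.0271 / 0.2078 = 0.1306 ≈ 0.13
d₂ = d₁ − σ√T = 0.1306 − 0.2078 = -0.0773 ≈ -0.08
e^(−rT) = e^(−0.059·0.75) = 0.9567
P = 158·0.9567·N(0.08) − 152·N(-0.13) = 158·0.9567·0.5319 − 152·0.4483 = 80.4013 − 68.1416 = 12.2597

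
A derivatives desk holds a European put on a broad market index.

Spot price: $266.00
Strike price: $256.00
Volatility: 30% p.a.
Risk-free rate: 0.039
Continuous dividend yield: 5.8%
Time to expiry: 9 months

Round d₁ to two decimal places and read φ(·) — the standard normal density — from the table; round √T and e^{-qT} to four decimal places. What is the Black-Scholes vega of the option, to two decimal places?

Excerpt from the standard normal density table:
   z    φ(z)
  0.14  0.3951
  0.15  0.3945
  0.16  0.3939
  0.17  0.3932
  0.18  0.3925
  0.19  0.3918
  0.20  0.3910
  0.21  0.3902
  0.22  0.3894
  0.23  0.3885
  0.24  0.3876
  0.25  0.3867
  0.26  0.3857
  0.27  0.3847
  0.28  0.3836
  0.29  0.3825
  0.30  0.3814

σ√T = 0.3·√0.75 = 0.2598
d₁ = [ln(266/256) + (0.039 − 0.058 + 0.3²/2)·0.75] / 0.2598 = [0.0383 + 0.0195] / 0.2598 = 0.2225 → 0.22
√T = √0.75 = 0.8660
φ(d₁) = φ(0.22) = 0.3894
e^(−qT) = e^(−0.058·0.75) = 0.9574
vega = S·e^(−qT)·φ(d₁)·√T = 266·0.9574·0.3894·0.8660 = 85.8794

85.88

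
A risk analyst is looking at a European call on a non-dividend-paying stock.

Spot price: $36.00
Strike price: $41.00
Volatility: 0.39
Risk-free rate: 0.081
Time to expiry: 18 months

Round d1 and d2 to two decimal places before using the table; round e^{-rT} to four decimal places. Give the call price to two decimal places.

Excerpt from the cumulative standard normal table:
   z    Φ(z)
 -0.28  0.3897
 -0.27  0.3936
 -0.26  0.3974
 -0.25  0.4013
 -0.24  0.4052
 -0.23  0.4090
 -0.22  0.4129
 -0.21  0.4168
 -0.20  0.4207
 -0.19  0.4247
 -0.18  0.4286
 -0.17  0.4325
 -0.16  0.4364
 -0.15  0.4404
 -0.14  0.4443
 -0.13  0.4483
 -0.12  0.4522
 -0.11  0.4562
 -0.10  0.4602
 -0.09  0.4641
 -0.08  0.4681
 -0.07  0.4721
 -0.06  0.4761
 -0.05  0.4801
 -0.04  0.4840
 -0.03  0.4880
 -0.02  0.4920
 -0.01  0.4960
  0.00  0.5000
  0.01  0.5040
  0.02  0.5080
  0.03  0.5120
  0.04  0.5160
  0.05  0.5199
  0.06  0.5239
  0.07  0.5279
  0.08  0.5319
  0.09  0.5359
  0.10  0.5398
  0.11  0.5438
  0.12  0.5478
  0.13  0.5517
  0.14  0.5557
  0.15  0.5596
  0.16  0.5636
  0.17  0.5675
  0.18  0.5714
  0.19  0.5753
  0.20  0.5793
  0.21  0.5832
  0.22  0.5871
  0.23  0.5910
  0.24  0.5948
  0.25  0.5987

$6.71

σ√T = 0.39·√1.5 = 0.4777
d₁ = [ln(36/41) + (0.081 + ½·0.39²)·1.5] / (σ√T) = (-0.1301 + 0.2356) / 0.4777 = 0.2209 → 0.22
d₂ = 0.2209 − 0.4777 = -0.2567 → -0.26
exp(−rT) = exp(−0.081·1.5) = 0.8856
C = 36·N(0.22) − 41·0.8856·N(-0.26) = 36·0.5871 − 41·0.8856·0.3974 = 21.1356 − 14.4294 = 6.7062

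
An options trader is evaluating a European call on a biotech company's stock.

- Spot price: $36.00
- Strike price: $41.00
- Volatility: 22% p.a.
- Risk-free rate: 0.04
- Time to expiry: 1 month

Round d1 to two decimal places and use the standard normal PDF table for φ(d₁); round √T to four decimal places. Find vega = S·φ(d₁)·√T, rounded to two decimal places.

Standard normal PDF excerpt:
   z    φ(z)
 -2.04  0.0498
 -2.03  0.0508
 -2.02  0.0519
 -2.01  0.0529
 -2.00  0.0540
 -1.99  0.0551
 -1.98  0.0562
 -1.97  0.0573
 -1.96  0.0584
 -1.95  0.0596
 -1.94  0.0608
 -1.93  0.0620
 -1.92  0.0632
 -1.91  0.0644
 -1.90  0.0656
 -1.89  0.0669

0.61

σ√T = 0.22 × 0.2887 = 0.0635
ln(S/K) + (r + σ²/2)T = ln(36/41) + (0.04 + 0.22²/2)·0.08333 = -0.1301 + 0.0054 = -0.1247
d₁ = -0.1247 / 0.0635 = -1.9636 → -1.96
√T = √0.08333 = 0.2887
φ(d₁) = φ(-1.96) = 0.0584
vega = S·φ(d₁)·√T = 36·0.0584·0.2887 = 0.6070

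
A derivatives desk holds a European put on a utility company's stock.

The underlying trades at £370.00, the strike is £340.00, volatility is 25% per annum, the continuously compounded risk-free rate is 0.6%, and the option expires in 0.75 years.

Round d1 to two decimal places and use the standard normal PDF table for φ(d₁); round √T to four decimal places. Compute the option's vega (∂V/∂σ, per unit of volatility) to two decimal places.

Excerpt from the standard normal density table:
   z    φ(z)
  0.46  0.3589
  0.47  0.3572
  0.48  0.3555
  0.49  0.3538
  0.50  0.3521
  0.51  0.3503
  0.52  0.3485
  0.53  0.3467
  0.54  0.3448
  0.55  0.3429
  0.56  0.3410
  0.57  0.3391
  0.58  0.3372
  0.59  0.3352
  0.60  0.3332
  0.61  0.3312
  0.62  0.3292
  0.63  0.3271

111.67

T = 0.75;  σ√T = 0.2165
d₁ = [ln(370/340) + (0.006 + 0.25²/2)·0.75] / 0.2165 = [0.0846 + 0.0279] / 0.2165 = 0.5196 ⇒ 0.52
√T = √0.75 = 0.8660
φ(d₁) = φ(0.52) = 0.3485
vega = S·φ(d₁)·√T = 370·0.3485·0.8660 = 111.6664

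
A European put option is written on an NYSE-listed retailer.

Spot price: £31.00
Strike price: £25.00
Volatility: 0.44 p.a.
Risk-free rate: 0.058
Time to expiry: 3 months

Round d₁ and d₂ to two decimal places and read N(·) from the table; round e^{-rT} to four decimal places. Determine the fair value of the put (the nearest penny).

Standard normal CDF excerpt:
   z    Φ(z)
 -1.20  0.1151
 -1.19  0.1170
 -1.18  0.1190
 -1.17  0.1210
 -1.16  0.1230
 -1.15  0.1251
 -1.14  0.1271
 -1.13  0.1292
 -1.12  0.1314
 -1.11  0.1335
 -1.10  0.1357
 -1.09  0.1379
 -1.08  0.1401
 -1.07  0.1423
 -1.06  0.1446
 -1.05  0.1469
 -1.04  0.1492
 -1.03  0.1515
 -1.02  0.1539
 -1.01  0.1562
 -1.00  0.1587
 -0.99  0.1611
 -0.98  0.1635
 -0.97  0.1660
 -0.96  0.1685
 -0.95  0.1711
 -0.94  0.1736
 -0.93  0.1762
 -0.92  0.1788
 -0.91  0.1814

£0.46

σ√T = 0.44·√0.25 = 0.2200
d₁ = [ln(31/25) + (0.058 + ½·0.44²)·0.25] / (σ√T) = (0.2151 + 0.0387) / 0.2200 = 1.1537 which rounds to 1.15
d₂ = 1.1537 − 0.2200 = 0.9337 which rounds to 0.93
e^(−rT) = e^(−0.058·0.25) = 0.9856
P = 25·0.9856·N(-0.93) − 31·N(-1.15) = 25·0.9856·0.1762 − 31·0.1251 = 4.3416 − 3.8781 = 0.4635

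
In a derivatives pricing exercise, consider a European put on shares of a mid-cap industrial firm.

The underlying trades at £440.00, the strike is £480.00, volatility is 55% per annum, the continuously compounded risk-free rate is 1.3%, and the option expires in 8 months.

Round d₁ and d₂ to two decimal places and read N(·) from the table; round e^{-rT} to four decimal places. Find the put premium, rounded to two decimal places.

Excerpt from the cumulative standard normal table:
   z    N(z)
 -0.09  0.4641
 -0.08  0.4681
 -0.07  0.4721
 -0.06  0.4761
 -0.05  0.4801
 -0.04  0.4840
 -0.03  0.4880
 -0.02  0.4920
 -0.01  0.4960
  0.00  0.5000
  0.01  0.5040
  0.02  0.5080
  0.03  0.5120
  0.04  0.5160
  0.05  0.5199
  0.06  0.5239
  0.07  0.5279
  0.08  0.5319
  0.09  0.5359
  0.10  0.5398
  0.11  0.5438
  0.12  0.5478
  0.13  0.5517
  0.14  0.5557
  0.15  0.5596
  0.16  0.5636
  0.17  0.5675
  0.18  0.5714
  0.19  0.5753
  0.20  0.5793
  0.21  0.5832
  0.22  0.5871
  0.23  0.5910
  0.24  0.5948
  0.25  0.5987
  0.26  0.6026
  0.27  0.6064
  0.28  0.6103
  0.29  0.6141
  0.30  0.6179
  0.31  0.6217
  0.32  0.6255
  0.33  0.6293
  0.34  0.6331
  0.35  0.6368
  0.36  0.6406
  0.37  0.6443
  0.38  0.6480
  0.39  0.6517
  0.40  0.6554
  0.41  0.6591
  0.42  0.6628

σ√T = 0.55·√0.6667 = 0.4491
d₁ = [ln(440/480) + (0.013 + 0.55²/2)·0.6667] / 0.4491 = [-0.0870 + 0.1095] / 0.4491 = 0.0501 → 0.05
d₂ = d₁ − σ√T = 0.0501 − 0.4491 = -0.3990 → -0.40
e^(−rT) = e^(−0.013·0.6667) = 0.9914
N(−d₂) = N(0.40) = 0.6554;  N(−d₁) = N(-0.05) = 0.4801
P = 480·0.9914·0.6554 − 440·0.4801 = 311.8865 − 211.2440 = 100.6425

£100.64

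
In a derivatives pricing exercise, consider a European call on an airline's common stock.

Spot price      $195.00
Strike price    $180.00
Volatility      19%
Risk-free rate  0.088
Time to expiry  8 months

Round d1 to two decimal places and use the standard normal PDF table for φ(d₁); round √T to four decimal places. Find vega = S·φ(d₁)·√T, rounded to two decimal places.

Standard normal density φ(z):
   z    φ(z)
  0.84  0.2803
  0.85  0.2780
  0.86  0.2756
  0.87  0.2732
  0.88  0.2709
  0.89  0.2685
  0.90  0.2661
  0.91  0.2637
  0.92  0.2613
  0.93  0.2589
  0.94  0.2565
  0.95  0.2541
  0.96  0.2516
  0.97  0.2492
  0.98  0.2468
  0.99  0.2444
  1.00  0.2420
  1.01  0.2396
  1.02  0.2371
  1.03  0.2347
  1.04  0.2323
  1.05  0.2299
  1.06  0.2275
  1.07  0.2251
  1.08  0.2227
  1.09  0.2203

39.68

σ√T = 0.19·√0.6667 = 0.1551
d₁ = [ln(195/180) + (0.088 + ½·0.19²)·0.6667] / (σ√T) = (0.0800 + 0.0707) / 0.1551 = 0.9717 ≈ 0.97
√T = √0.6667 = 0.8165
φ(d₁) = φ(0.97) = 0.2492
vega = S·φ(d₁)·√T = 195·0.2492·0.8165 = 39.6770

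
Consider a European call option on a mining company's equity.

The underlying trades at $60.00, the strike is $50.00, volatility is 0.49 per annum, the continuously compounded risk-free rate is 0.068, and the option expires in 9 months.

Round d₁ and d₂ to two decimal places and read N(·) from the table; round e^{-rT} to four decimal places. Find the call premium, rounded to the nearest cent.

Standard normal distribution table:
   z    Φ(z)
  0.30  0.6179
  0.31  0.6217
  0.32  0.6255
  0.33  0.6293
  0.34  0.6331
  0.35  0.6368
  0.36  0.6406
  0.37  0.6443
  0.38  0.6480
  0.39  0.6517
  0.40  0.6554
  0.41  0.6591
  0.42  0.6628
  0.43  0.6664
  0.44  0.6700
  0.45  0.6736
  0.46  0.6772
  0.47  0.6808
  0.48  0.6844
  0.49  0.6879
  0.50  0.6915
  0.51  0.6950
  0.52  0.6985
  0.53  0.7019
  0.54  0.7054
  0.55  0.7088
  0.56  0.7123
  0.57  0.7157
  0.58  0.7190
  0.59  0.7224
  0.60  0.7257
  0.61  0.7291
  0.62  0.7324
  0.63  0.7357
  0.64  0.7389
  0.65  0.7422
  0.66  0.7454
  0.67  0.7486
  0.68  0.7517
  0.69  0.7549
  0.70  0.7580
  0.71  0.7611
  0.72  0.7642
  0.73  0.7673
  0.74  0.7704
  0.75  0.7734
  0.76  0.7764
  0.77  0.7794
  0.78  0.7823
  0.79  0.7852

$16.50

T = 0.75;  σ√T = 0.4244
d₁ = [ln(60/50) + (0.068 + 0.49²/2)·0.75] / 0.4244 = [0.1823 + 0.1410] / 0.4244 = 0.7620 ≈ 0.76
d₂ = d₁ − σ√T = 0.7620 − 0.4244 = 0.3377 ≈ 0.34
e^(−rT) = e^(−0.068·0.75) = 0.9503
C = 60·N(0.76) − 50·0.9503·N(0.34) = 60·0.7764 − 50·0.9503·0.6331 = 46.5840 − 30.0817 = 16.5023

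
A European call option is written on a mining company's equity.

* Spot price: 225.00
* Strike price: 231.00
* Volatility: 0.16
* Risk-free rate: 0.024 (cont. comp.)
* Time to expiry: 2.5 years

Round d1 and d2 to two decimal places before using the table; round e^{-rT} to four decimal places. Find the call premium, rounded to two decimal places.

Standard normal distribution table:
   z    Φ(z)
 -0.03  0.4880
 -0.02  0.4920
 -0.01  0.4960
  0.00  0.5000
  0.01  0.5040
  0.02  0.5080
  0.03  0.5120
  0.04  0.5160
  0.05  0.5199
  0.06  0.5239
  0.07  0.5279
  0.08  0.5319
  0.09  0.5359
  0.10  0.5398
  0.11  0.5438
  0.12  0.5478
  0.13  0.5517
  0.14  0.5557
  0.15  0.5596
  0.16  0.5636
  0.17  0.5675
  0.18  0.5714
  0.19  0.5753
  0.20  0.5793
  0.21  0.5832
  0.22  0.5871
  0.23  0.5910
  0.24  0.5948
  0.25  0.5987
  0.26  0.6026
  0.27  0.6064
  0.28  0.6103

T = 2.5;  σ√T = 0.2530
ln(S/K) + (r + σ²/2)T = ln(225/231) + (0.024 + 0.16²/2)·2.5 = -0.0263 + 0.0920 = 0.0657
d₁ = 0.0657 / 0.2530 = 0.2596 which rounds to 0.26
d₂ = d₁ − σ√T = 0.2596 − 0.2530 = 0.0067 which rounds to 0.01
e^(−rT) = e^(−0.024·2.5) = 0.9418
N(d₁) = N(0.26) = 0.6026;  N(d₂) = N(0.01) = 0.5040
C = 225·0.6026 − 231·0.9418·0.5040 = 135.5850 − 109.6481 = 25.9369

25.94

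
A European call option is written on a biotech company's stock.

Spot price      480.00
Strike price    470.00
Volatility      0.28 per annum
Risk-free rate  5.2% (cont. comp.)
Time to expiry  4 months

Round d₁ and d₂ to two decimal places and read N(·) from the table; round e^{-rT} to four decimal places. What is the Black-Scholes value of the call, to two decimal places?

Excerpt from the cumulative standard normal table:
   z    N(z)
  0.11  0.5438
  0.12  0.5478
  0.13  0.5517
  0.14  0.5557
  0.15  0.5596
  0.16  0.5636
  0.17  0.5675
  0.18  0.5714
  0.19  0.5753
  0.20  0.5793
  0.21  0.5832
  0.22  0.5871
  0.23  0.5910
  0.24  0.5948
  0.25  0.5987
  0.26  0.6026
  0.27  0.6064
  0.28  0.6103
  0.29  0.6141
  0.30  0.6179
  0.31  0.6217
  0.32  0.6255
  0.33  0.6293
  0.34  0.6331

39.90

σ√T = 0.28·√0.3333 = 0.1617
d₁ = [ln(480/470) + (0.052 + ½·0.28²)·0.3333] / (σ√T) = (0.0211 + 0.0304) / 0.1617 = 0.3183 ⇒ 0.32
d₂ = 0.3183 − 0.1617 = 0.1566 ⇒ 0.16
e^(−rT) = e^(−0.052·0.3333) = 0.9828
C = 480·N(0.32) − 470·0.9828·N(0.16) = 480·0.6255 − 470·0.9828·0.5636 = 300.2400 − 260.3359 = 39.9041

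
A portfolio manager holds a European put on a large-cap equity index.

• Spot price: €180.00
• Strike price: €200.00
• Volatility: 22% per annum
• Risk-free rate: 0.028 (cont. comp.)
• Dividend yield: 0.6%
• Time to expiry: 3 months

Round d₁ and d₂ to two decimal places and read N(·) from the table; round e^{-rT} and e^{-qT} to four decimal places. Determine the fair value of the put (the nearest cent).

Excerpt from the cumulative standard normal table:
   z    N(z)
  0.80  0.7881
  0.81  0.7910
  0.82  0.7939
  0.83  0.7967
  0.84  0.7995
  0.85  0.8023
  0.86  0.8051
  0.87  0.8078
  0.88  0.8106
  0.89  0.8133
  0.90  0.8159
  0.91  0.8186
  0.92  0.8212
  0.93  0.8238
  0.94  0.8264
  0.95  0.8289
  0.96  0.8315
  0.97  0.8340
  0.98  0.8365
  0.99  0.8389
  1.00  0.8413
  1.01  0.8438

T = 0.25;  σ√T = 0.1100
d₁ = [ln(180/200) + (0.028 − 0.006 + ½·0.22²)·0.25] / (σ√T) = (-0.1054 + 0.0115) / 0.1100 = -0.8528 which rounds to -0.85
d₂ = -0.8528 − 0.1100 = -0.9628 which rounds to -0.96
exp(−qT) = exp(−0.006·0.25) = 0.9985;  exp(−rT) = exp(−0.028·0.25) = 0.9930
N(−d₂) = N(0.96) = 0.8315;  N(−d₁) = N(0.85) = 0.8023
P = 200·0.9930·0.8315 − 180·0.9985·0.8023 = 165.1359 − 144.1974 = 20.9385

€20.94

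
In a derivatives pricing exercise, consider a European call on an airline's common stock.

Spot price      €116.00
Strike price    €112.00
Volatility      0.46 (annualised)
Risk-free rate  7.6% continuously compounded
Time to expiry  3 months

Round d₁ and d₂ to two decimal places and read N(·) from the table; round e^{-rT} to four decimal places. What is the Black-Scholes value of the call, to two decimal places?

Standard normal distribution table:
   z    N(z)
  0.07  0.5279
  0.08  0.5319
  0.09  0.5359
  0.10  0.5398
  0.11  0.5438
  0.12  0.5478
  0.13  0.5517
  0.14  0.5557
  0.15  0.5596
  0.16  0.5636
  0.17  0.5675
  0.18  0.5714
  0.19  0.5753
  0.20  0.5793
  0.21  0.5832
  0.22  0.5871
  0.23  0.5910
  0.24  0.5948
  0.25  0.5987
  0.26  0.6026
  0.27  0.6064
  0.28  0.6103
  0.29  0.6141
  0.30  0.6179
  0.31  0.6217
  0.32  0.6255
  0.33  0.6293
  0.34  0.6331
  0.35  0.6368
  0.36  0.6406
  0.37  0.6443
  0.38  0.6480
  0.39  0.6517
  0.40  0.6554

€13.67

σ√T = 0.46·√0.25 = 0.2300
d₁ = [ln(116/112) + (0.076 + 0.46²/2)·0.25] / 0.2300 = [0.0351 + 0.0455] / 0.2300 = 0.3502 ≈ 0.35
d₂ = d₁ − σ√T = 0.3502 − 0.2300 = 0.1202 ≈ 0.12
e^(−rT) = e^(−0.076·0.25) = 0.9812
C = 116·N(0.35) − 112·0.9812·N(0.12) = 116·0.6368 − 112·0.9812·0.5478 = 73.8688 − 60.2002 = 13.6686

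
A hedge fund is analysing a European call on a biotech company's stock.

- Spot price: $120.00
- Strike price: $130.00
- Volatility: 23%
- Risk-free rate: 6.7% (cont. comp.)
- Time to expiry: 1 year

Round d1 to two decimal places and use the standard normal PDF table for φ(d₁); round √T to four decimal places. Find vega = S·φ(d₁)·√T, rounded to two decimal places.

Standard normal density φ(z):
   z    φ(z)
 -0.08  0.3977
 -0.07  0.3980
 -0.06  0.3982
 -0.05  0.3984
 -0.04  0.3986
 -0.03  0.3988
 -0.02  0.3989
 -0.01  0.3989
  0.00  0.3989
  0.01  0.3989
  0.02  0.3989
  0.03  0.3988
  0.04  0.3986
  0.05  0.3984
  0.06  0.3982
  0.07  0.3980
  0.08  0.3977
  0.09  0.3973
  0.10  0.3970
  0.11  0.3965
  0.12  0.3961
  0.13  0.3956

47.78

σ√T = 0.23 × 1.0000 = 0.2300
d₁ = [ln(120/130) + (0.067 + ½·0.23²)·1] / (σ√T) = (-0.0800 + 0.0935) / 0.2300 = 0.0583 → 0.06
√T = √1 = 1.0000
φ(d₁) = φ(0.06) = 0.3982
vega = S·φ(d₁)·√T = 120·0.3982·1.0000 = 47.7840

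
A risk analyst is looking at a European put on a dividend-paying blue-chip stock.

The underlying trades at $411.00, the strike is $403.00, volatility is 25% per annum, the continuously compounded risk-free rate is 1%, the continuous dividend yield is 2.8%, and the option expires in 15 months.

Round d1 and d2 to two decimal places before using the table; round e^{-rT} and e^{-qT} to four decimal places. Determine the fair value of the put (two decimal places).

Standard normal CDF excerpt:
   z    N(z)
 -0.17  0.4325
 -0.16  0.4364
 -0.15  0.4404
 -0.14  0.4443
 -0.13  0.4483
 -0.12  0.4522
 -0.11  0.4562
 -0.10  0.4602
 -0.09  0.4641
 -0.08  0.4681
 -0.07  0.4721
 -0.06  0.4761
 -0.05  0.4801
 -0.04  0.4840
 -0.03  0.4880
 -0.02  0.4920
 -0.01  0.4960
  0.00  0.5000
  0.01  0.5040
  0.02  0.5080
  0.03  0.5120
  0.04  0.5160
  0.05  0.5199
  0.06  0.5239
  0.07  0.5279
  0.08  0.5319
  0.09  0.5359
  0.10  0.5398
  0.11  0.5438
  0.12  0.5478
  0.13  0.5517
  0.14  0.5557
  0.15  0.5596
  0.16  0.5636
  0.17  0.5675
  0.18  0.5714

$44.81

T = 1.25;  σ√T = 0.2795
d₁ = [ln(411/403) + (0.01 − 0.028 + 0.25²/2)·1.25] / 0.2795 = [0.0197 + 0.0166] / 0.2795 = 0.1296 ≈ 0.13
d₂ = d₁ − σ√T = 0.1296 − 0.2795 = -0.1499 ≈ -0.15
exp(−qT) = exp(−0.028·1.25) = 0.9656;  exp(−rT) = exp(−0.01·1.25) = 0.9876
N(−d₂) = N(0.15) = 0.5596;  N(−d₁) = N(-0.13) = 0.4483
P = 403·0.9876·0.5596 − 411·0.9656·0.4483 = 222.7224 − 177.9131 = 44.8093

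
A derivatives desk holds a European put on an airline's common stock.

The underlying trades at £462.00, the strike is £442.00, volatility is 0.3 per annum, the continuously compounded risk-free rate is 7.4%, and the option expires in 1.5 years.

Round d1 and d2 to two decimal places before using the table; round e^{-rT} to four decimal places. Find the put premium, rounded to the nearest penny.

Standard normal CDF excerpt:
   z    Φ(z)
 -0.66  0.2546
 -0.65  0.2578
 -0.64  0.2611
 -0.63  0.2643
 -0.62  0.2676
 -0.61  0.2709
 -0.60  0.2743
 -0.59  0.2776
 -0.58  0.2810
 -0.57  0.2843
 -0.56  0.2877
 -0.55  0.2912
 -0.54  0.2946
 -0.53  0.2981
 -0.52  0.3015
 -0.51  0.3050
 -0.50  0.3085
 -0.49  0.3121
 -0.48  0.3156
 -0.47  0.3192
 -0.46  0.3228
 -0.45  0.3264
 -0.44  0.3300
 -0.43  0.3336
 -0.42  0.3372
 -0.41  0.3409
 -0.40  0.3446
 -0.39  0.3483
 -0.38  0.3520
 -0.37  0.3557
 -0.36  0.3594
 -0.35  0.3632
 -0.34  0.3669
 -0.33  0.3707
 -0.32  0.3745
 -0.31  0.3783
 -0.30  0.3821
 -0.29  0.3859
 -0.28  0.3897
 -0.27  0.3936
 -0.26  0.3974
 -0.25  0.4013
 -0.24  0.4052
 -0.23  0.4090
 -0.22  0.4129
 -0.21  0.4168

σ√T = 0.3·√1.5 = 0.3674
ln(S/K) + (r + σ²/2)T = ln(462/442) + (0.074 + 0.3²/2)·1.5 = 0.0443 + 0.1785 = 0.2228
d₁ = 0.2228 / 0.3674 = 0.6063 which rounds to 0.61
d₂ = d₁ − σ√T = 0.6063 − 0.3674 = 0.2388 which rounds to 0.24
exp(−rT) = exp(−0.074·1.5) = 0.8949
N(−d₂) = N(-0.24) = 0.4052;  N(−d₁) = N(-0.61) = 0.2709
P = 442·0.8949·0.4052 − 462·0.2709 = 160.2752 − 125.1558 = 35.1194

£35.12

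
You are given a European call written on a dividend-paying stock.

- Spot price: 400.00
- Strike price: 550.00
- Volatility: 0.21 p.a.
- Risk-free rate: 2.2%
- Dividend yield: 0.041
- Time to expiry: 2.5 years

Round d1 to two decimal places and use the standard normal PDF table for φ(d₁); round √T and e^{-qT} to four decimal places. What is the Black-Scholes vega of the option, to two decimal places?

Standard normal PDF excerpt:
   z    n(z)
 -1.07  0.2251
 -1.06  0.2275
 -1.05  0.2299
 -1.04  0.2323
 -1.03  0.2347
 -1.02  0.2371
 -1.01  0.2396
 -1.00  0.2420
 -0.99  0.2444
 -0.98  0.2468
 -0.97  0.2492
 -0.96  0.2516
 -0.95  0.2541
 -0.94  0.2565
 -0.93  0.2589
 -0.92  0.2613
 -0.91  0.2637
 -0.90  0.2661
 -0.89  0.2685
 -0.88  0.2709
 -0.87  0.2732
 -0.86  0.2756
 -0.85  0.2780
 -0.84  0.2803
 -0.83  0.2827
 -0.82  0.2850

146.42

σ√T = 0.21·√2.5 = 0.3320
d₁ = [ln(400/550) + (0.022 − 0.041 + 0.21²/2)·2.5] / 0.3320 = [-0.3185 + 0.0076] / 0.3320 = -0.9361 ≈ -0.94
√T = √2.5 = 1.5811
φ(d₁) = φ(-0.94) = 0.2565
e^(−qT) = e^(−0.041·2.5) = 0.9026
vega = S·e^(−qT)·φ(d₁)·√T = 400·0.9026·0.2565·1.5811 = 146.4205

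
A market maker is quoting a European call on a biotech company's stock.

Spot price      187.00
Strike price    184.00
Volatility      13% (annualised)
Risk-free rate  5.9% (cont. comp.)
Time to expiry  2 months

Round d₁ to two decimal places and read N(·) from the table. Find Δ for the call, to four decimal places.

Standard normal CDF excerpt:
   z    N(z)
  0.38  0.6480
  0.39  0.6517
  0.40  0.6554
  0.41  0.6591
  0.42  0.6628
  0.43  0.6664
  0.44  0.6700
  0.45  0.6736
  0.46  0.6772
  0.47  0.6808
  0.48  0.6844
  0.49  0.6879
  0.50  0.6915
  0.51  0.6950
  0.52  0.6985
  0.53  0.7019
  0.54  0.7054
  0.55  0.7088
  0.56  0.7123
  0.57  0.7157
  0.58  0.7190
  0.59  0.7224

0.6985

T = 0.1667;  σ√T = 0.0531
d₁ = [ln(187/184) + (0.059 + 0.13²/2)·0.1667] / 0.0531 = [0.0162 + 0.0112] / 0.0531 = 0.5166 which rounds to 0.52
N(d₁) = N(0.52) = 0.6985
Δ_call = N(d₁) = 0.6985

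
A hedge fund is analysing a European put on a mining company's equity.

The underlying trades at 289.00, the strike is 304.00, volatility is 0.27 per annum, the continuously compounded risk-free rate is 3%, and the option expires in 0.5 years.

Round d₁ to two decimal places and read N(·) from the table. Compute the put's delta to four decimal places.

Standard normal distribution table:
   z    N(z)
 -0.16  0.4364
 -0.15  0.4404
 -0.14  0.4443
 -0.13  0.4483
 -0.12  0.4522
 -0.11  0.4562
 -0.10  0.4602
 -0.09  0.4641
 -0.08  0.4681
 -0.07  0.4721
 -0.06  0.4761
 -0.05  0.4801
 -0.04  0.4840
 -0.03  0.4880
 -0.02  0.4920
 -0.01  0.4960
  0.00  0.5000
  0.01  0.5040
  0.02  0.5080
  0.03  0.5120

-0.5359

σ√T = 0.27·√0.5 = 0.1909
d₁ = [ln(289/304) + (0.03 + 0.27²/2)·0.5] / 0.1909 = [-0.0506 + 0.0332] / 0.1909 = -0.0910 ≈ -0.09
N(d₁) = N(-0.09) = 0.4641
Δ_put = N(d₁) − 1 = 0.4641 − 1 = -0.5359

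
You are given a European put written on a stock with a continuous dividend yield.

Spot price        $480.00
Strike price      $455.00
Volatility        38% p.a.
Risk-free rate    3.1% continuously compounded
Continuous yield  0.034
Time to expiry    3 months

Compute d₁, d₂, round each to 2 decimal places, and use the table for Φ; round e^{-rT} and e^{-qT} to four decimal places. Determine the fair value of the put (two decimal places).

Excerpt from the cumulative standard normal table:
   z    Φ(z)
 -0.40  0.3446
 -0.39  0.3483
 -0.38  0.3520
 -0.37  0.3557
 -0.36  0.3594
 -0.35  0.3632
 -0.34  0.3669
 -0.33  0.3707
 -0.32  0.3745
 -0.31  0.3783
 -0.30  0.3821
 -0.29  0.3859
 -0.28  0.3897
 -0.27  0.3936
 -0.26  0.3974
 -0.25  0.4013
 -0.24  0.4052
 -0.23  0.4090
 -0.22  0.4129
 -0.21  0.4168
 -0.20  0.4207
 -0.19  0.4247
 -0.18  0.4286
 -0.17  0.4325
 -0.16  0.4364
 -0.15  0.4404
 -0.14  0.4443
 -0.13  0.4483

$24.23

σ√T = 0.38 × 0.5000 = 0.1900
d₁ = [ln(480/455) + (0.031 − 0.034 + ½·0.38²)·0.25] / (σ√T) = (0.0535 + 0.0173) / 0.1900 = 0.3726 → 0.37
d₂ = 0.3726 − 0.1900 = 0.1826 → 0.18
e^(−qT) = e^(−0.034·0.25) = 0.9915;  e^(−rT) = e^(−0.031·0.25) = 0.9923
N(−d₂) = N(-0.18) = 0.4286;  N(−d₁) = N(-0.37) = 0.3557
P = 455·0.9923·0.4286 − 480·0.9915·0.3557 = 193.5114 − 169.2847 = 24.2267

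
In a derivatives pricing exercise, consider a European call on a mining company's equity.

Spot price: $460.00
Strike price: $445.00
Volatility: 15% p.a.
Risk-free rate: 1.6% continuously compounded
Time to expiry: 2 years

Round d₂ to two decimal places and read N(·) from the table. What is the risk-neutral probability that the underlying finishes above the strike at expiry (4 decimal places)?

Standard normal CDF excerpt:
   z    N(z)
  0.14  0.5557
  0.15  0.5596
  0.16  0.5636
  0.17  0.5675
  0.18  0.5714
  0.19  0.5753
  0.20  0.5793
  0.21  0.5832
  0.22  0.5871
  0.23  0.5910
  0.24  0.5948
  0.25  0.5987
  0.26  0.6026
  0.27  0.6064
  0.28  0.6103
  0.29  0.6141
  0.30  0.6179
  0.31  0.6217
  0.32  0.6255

0.5793

σ√T = 0.15 × 1.4142 = 0.2121
d₁ = [ln(460/445) + (0.016 + ½·0.15²)·2] / (σ√T) = (0.0332 + 0.0545) / 0.2121 = 0.4132 ⇒ 0.41
d₂ = 0.4132 − 0.2121 = 0.2011 ⇒ 0.20
Risk-neutral Pr[S_T > K] = N(d₂) = N(0.20) = 0.5793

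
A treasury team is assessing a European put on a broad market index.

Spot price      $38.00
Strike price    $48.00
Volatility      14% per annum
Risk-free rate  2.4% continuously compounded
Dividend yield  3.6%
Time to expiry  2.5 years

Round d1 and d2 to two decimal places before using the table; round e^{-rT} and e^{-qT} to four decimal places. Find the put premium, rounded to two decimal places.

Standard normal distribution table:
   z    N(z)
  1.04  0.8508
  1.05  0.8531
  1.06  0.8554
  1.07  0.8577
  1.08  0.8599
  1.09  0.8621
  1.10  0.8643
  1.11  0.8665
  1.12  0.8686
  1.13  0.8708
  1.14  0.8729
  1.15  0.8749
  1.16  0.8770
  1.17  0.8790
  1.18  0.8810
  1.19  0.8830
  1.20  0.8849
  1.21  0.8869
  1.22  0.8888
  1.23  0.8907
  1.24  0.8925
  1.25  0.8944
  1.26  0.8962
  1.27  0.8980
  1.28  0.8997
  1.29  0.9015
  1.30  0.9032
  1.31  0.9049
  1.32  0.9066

σ√T = 0.14·√2.5 = 0.2214
ln(S/K) + (r − q + σ²/2)T = ln(38/48) + (0.024 − 0.036 + 0.14²/2)·2.5 = -0.2336 − 0.0055 = -0.2391
d₁ = -0.2391 / 0.2214 = -1.0802 which rounds to -1.08
d₂ = d₁ − σ√T = -1.0802 − 0.2214 = -1.3016 which rounds to -1.30
e^(−qT) = e^(−0.036·2.5) = 0.9139;  e^(−rT) = e^(−0.024·2.5) = 0.9418
P = 48·0.9418·N(1.30) − 38·0.9139·N(1.08) = 48·0.9418·0.9032 − 38·0.9139·0.8599 = 40.8304 − 29.8628 = 10.9676

$10.97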